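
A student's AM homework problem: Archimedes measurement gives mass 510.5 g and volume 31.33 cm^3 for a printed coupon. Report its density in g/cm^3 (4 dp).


rho = 510.5 / 31.33 = 16.2943 g/cm^3


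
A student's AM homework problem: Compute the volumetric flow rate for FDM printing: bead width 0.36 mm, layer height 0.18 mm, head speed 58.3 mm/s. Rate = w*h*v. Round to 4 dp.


Rate = 0.36 * 0.18 * 58.3 = 3.7778 mm^3/s


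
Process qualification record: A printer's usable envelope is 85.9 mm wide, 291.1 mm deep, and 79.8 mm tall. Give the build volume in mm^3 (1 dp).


V = 85.9 * 291.1 * 79.8 = 1995438.1 mm^3


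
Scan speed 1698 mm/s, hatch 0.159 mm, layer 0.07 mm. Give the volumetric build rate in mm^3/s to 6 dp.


Rate = 1698 * 0.159 * 0.07 = 18.89874 mm^3/s


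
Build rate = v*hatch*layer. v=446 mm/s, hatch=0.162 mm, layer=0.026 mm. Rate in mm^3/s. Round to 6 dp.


Rate = 446 * 0.162 * 0.026 = 1.878552 mm^3/s


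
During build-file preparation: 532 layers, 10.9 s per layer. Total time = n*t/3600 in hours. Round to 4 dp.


t = 532 * 10.9 / 3600 = 1.6108 hrs


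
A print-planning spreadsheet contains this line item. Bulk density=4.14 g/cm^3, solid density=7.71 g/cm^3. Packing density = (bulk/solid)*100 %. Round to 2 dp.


Packing = (4.14/7.71)*100 = 53.7 %


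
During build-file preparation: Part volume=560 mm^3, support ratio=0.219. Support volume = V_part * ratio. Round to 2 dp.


V_support = 560 * 0.219 = 122.64 mm^3


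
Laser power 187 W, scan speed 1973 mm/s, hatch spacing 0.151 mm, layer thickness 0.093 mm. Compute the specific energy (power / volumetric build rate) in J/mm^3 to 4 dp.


Build rate = 1973 * 0.151 * 0.093 = 27.706839 mm^3/s
SE = 187 / 27.706839 = 6.7492 J/mm^3


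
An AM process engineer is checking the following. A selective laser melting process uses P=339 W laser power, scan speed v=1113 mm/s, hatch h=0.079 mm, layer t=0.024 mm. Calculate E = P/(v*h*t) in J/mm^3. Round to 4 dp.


E = 339 / (1113*0.079*0.024) = 160.6446 J/mm^3


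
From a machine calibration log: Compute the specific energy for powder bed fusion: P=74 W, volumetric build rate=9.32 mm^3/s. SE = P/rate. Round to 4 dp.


SE = 74 / 9.32 = 7.9399 J/mm^3


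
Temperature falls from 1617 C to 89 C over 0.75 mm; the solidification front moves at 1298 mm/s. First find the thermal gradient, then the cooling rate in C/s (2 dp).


G = (1617-89)/0.75 = 2037.33333333 C/mm
CR = 2037.33333333 * 1298 = 2644458.67 C/s


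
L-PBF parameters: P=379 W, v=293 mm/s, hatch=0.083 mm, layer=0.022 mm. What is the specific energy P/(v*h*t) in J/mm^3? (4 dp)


Build rate = 293 * 0.083 * 0.022 = 0.535018 mm^3/s
SE = 379 / 0.535018 = 708.3874 J/mm^3


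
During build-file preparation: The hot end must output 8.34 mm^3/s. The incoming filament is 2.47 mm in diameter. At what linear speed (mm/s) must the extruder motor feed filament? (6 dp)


A = pi*(2.47/2)^2 = 4.791636
v = 8.34 / 4.791636 = 1.740533 mm/s


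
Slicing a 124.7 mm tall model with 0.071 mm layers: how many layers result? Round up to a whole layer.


Layers = ceil(124.7/0.071) = 1757


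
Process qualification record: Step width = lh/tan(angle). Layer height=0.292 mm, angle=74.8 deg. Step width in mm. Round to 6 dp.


step = 0.292 / tan(74.8) = 0.079335 mm


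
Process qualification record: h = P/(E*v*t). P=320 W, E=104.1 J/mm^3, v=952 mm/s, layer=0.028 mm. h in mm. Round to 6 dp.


h = 320 / (104.1*952*0.028) = 0.11532 mm


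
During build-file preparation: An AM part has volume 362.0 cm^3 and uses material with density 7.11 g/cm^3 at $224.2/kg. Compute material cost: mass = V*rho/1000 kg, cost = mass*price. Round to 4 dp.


Mass = 362.0*7.11/1000 = 2.57382 kg
Cost = 2.57382 * 224.2 = 577.0504 $


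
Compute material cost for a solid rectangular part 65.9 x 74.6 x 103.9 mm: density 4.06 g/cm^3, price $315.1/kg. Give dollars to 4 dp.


V = 65.9 * 74.6 * 103.9 = 510786.946 mm^3 = 510.786946 cm^3
Mass = 510.786946 * 4.06 / 1000 = 2.073795 kg
Cost = 2.073795 * 315.1 = 653.4528 $


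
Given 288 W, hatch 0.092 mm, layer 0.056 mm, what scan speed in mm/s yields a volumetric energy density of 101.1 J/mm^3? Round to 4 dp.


v = 288 / (101.1*0.092*0.056) = 552.924 mm/s


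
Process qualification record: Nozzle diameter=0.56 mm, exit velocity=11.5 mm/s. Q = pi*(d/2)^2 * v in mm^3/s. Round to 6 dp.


A = pi*(0.56/2)^2 = 0.24630086 mm^2
Q = 0.24630086 * 11.5 = 2.83246 mm^3/s


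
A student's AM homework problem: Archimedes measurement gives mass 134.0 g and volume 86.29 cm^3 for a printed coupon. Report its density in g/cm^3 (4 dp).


rho = 134.0 / 86.29 = 1.5529 g/cm^3


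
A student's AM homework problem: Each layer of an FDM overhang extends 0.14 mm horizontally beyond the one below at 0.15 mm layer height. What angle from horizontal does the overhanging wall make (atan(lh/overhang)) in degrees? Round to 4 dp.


angle = atan(0.15/0.14) = 46.9749 degrees


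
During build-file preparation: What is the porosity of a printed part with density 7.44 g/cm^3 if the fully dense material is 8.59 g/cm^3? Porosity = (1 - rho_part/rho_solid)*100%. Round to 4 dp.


Porosity = (1-7.44/8.59)*100 = 13.3877 %


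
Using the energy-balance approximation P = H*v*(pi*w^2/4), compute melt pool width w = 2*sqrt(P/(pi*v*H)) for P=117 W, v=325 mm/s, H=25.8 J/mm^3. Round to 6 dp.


w = 2*sqrt(117/(pi*325*25.8)) = 0.13329 mm


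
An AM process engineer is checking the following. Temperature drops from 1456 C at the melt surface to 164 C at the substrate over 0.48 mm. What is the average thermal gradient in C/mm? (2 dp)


G = (1456-164)/0.48 = 2691.67 C/mm


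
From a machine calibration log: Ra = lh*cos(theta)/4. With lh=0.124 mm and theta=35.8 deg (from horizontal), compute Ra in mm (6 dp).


Ra = 0.124 * cos(35.8) / 4 = 0.025143 mm


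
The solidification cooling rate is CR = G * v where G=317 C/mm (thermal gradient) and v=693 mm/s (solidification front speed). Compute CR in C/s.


CR = 317 * 693 = 219681 C/s


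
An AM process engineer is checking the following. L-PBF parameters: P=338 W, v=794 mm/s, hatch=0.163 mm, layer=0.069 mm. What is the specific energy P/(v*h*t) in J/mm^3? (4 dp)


Build rate = 794 * 0.163 * 0.069 = 8.930118 mm^3/s
SE = 338 / 8.930118 = 37.8494 J/mm^3


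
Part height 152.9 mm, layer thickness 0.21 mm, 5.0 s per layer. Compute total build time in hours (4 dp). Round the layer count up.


Layers = ceil(152.9/0.21) = 729
t = 729 * 5.0 / 3600 = 1.0125 hrs


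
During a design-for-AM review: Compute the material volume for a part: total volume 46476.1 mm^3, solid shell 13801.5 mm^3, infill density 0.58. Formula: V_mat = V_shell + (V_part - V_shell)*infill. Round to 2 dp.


V_infill = (46476.1 - 13801.5) * 0.58 = 18951.27
V_total = 13801.5 + 18951.27 = 32752.77 mm^3


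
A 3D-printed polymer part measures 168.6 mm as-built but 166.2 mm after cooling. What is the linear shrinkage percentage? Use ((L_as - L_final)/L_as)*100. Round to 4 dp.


Shrinkage = ((168.6-166.2)/168.6)*100 = 1.4235 %


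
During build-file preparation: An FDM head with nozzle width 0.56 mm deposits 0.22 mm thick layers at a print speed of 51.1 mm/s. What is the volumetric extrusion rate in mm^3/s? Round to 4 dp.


Rate = 0.56 * 0.22 * 51.1 = 6.2955 mm^3/s


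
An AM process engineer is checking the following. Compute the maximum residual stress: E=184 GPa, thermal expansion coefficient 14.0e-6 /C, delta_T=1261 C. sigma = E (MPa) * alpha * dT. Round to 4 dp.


sigma = 184*1000 * 14.0e-6 * 1261 = 3248.336 MPa


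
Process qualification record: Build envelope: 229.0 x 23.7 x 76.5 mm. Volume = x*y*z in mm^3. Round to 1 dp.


V = 229.0 * 23.7 * 76.5 = 415188.5 mm^3


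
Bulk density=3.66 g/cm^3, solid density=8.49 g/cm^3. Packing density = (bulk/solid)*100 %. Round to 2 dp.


Packing = (3.66/8.49)*100 = 43.11 %


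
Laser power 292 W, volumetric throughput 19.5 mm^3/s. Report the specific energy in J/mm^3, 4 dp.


SE = 292 / 19.5 = 14.9744 J/mm^3


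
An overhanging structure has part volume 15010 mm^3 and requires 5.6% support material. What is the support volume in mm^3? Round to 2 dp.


V_support = 15010 * 0.056 = 840.56 mm^3


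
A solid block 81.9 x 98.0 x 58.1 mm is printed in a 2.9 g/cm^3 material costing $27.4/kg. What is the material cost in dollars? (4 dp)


V = 81.9 * 98.0 * 58.1 = 466322.22 mm^3 = 466.32222 cm^3
Mass = 466.32222 * 2.9 / 1000 = 1.35233444 kg
Cost = 1.35233444 * 27.4 = 37.054 $


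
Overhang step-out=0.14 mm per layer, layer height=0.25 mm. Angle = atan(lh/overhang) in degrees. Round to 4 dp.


angle = atan(0.25/0.14) = 60.7512 degrees


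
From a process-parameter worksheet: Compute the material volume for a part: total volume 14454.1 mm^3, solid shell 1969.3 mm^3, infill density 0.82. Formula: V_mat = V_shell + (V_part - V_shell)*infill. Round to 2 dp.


V_infill = (14454.1 - 1969.3) * 0.82 = 10237.54
V_total = 1969.3 + 10237.54 = 12206.84 mm^3


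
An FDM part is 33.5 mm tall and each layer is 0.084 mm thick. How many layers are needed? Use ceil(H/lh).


Layers = ceil(33.5/0.084) = 399


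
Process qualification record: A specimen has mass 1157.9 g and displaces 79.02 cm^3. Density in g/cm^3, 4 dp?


rho = 1157.9 / 79.02 = 14.6533 g/cm^3


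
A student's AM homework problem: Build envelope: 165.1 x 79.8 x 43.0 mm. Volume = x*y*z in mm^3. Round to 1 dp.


V = 165.1 * 79.8 * 43.0 = 566524.1 mm^3


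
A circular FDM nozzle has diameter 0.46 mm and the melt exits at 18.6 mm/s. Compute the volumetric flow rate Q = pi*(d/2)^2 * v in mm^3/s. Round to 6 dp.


A = pi*(0.46/2)^2 = 0.16619025 mm^2
Q = 0.16619025 * 18.6 = 3.091139 mm^3/s


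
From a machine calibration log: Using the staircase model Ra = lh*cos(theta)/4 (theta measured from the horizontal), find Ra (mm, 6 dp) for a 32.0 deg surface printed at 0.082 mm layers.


Ra = 0.082 * cos(32.0) / 4 = 0.017385 mm


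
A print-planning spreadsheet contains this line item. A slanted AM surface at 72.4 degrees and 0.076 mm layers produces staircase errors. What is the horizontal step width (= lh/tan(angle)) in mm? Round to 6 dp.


step = 0.076 / tan(72.4) = 0.024109 mm


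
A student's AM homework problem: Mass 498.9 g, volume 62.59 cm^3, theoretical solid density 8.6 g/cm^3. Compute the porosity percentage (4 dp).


rho_part = 498.9 / 62.59 = 7.97092187 g/cm^3
Porosity = (1 - 7.97092187/8.6)*100 = 7.3149 %


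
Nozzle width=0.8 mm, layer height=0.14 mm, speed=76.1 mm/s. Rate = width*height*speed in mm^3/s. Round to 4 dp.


Rate = 0.8 * 0.14 * 76.1 = 8.5232 mm^3/s


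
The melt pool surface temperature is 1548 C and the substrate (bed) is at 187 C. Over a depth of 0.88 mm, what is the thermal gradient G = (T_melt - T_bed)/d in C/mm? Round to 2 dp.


G = (1548-187)/0.88 = 1546.59 C/mm


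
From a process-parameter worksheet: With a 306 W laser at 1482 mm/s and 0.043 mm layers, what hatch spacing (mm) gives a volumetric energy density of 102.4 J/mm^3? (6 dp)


h = 306 / (102.4*1482*0.043) = 0.046893 mm


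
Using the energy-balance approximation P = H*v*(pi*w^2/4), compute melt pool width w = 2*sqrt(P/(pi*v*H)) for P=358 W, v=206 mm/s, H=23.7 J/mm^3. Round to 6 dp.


w = 2*sqrt(358/(pi*206*23.7)) = 0.305555 mm


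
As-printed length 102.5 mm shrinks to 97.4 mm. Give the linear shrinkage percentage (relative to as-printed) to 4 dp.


Shrinkage = ((102.5-97.4)/102.5)*100 = 4.9756 %


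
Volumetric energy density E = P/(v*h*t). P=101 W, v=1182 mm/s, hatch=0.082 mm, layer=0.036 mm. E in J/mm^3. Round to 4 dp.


E = 101 / (1182*0.082*0.036) = 28.9459 J/mm^3


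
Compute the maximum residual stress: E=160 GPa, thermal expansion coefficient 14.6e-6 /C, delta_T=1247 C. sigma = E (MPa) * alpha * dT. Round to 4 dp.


sigma = 160*1000 * 14.6e-6 * 1247 = 2912.992 MPa


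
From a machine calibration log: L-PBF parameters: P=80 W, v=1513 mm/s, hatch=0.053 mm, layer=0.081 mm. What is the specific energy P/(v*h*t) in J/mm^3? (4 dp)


Build rate = 1513 * 0.053 * 0.081 = 6.495309 mm^3/s
SE = 80 / 6.495309 = 12.3166 J/mm^3


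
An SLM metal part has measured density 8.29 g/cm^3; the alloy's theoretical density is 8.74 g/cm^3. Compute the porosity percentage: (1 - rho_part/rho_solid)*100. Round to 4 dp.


Porosity = (1-8.29/8.74)*100 = 5.1487 %


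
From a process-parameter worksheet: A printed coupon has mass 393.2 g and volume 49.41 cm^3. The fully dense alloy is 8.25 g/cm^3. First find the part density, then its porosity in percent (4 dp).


rho_part = 393.2 / 49.41 = 7.95790326 g/cm^3
Porosity = (1 - 7.95790326/8.25)*100 = 3.5406 %


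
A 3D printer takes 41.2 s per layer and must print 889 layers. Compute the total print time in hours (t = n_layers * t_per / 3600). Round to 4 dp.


t = 889 * 41.2 / 3600 = 10.1741 hrs


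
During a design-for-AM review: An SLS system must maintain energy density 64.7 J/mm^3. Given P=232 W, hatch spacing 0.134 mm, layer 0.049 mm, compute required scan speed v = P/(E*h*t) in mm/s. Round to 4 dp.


v = 232 / (64.7*0.134*0.049) = 546.1134 mm/s


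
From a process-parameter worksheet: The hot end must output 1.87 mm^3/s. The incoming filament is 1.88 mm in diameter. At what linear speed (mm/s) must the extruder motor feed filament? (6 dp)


A = pi*(1.88/2)^2 = 2.775911
v = 1.87 / 2.775911 = 0.673653 mm/s


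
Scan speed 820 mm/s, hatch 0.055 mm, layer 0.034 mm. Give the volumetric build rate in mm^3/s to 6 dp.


Rate = 820 * 0.055 * 0.034 = 1.5334 mm^3/s


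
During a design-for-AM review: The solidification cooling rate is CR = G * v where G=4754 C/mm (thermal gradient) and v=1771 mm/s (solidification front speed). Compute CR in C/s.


CR = 4754 * 1771 = 8419334 C/s


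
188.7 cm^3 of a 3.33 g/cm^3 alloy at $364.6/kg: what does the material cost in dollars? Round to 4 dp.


Mass = 188.7*3.33/1000 = 0.628371 kg
Cost = 0.628371 * 364.6 = 229.1041 $


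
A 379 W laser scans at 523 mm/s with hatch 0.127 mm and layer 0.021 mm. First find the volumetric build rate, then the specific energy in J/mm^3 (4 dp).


Build rate = 523 * 0.127 * 0.021 = 1.394841 mm^3/s
SE = 379 / 1.394841 = 271.7156 J/mm^3


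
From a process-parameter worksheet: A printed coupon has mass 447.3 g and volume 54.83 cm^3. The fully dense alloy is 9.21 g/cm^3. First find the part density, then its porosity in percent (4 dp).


rho_part = 447.3 / 54.83 = 8.15794273 g/cm^3
Porosity = (1 - 8.15794273/9.21)*100 = 11.423 %


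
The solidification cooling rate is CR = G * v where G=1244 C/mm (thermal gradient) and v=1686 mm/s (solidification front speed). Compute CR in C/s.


CR = 1244 * 1686 = 2097384 C/s


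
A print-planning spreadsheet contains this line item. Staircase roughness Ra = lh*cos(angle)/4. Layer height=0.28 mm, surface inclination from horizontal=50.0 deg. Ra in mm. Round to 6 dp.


Ra = 0.28 * cos(50.0) / 4 = 0.044995 mm


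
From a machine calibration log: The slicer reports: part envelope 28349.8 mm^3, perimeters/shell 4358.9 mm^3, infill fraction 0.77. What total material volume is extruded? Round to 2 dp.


V_infill = (28349.8 - 4358.9) * 0.77 = 18472.99
V_total = 4358.9 + 18472.99 = 22831.89 mm^3


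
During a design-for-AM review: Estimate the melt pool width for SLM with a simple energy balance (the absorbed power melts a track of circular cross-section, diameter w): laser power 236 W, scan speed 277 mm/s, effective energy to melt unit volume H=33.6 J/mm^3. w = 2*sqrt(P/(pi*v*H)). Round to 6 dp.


w = 2*sqrt(236/(pi*277*33.6)) = 0.179681 mm


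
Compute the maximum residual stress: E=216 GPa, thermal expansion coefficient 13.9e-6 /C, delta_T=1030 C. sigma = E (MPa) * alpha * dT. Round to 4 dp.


sigma = 216*1000 * 13.9e-6 * 1030 = 3092.472 MPa


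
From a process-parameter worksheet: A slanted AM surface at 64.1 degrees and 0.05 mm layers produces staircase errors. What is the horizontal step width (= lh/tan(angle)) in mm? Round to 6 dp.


step = 0.05 / tan(64.1) = 0.024279 mm


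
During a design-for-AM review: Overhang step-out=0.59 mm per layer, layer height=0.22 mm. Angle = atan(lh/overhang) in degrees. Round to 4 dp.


angle = atan(0.22/0.59) = 20.4495 degrees


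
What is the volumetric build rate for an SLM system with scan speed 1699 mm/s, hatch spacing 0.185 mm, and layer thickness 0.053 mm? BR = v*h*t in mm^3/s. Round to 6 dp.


Rate = 1699 * 0.185 * 0.053 = 16.658695 mm^3/s


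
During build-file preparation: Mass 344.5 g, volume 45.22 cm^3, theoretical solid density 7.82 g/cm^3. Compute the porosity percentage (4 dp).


rho_part = 344.5 / 45.22 = 7.61831048 g/cm^3
Porosity = (1 - 7.61831048/7.82)*100 = 2.5791 %


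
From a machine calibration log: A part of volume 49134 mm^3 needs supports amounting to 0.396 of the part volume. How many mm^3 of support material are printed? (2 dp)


V_support = 49134 * 0.396 = 19457.06 mm^3


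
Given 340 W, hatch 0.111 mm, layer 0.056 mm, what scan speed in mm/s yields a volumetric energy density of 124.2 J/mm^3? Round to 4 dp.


v = 340 / (124.2*0.111*0.056) = 440.399 mm/s


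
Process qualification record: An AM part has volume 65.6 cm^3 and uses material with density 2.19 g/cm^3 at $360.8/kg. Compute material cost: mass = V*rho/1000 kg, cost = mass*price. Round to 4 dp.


Mass = 65.6*2.19/1000 = 0.143664 kg
Cost = 0.143664 * 360.8 = 51.834 $


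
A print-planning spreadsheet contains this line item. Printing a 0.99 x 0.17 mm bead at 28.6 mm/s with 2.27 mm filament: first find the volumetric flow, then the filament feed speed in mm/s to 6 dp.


Q = 0.99 * 0.17 * 28.6 = 4.81338 mm^3/s
A_fil = pi*(2.27/2)^2 = 4.0470782 mm^2
v_feed = 4.81338 / 4.0470782 = 1.189347 mm/s


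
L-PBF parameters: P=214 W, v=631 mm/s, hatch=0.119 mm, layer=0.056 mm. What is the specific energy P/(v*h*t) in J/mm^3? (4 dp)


Build rate = 631 * 0.119 * 0.056 = 4.204984 mm^3/s
SE = 214 / 4.204984 = 50.892 J/mm^3


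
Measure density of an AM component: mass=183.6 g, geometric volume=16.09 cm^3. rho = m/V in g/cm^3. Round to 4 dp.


rho = 183.6 / 16.09 = 11.4108 g/cm^3


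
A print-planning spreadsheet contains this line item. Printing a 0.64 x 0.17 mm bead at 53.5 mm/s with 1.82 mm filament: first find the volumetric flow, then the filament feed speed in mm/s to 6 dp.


Q = 0.64 * 0.17 * 53.5 = 5.8208 mm^3/s
A_fil = pi*(1.82/2)^2 = 2.60155288 mm^2
v_feed = 5.8208 / 2.60155288 = 2.237433 mm/s


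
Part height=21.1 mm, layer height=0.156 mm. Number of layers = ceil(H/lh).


Layers = ceil(21.1/0.156) = 136


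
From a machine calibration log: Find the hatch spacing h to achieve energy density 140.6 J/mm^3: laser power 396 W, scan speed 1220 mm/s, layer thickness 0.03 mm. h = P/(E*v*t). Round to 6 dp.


h = 396 / (140.6*1220*0.03) = 0.076954 mm


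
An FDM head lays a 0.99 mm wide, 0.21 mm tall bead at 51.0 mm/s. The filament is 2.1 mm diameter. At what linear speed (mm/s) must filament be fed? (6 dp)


Q = 0.99 * 0.21 * 51.0 = 10.6029 mm^3/s
A_fil = pi*(2.1/2)^2 = 3.4636059 mm^2
v_feed = 10.6029 / 3.4636059 = 3.061232 mm/s


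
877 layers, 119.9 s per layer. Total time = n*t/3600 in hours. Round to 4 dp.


t = 877 * 119.9 / 3600 = 29.209 hrs


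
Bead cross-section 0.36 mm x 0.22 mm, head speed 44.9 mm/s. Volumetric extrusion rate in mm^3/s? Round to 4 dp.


Rate = 0.36 * 0.22 * 44.9 = 3.5561 mm^3/s


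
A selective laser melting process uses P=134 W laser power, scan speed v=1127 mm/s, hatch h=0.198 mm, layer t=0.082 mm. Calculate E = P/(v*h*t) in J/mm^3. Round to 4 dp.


E = 134 / (1127*0.198*0.082) = 7.3232 J/mm^3


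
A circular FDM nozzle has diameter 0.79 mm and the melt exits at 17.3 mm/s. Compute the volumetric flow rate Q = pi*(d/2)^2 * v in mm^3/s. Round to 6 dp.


A = pi*(0.79/2)^2 = 0.49016699 mm^2
Q = 0.49016699 * 17.3 = 8.479889 mm^3/s


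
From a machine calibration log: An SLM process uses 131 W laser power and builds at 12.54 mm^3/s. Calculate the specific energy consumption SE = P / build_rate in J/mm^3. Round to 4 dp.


SE = 131 / 12.54 = 10.4466 J/mm^3


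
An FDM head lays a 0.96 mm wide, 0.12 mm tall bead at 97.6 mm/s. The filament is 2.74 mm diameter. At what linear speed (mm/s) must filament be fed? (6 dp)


Q = 0.96 * 0.12 * 97.6 = 11.24352 mm^3/s
A_fil = pi*(2.74/2)^2 = 5.89645525 mm^2
v_feed = 11.24352 / 5.89645525 = 1.906827 mm/s


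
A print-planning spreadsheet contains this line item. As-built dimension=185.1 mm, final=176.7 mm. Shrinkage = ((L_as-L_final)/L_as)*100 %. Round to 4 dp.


Shrinkage = ((185.1-176.7)/185.1)*100 = 4.5381 %


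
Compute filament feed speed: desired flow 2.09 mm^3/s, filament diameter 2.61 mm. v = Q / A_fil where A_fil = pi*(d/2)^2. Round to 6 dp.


A = pi*(2.61/2)^2 = 5.350211
v = 2.09 / 5.350211 = 0.390639 mm/s


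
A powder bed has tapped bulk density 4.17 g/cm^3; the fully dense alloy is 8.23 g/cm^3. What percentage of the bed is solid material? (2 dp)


Packing = (4.17/8.23)*100 = 50.67 %


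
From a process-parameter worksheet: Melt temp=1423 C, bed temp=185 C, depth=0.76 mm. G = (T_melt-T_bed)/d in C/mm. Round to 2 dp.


G = (1423-185)/0.76 = 1628.95 C/mm


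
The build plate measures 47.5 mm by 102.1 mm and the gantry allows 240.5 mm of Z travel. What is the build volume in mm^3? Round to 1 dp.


V = 47.5 * 102.1 * 240.5 = 1166364.9 mm^3


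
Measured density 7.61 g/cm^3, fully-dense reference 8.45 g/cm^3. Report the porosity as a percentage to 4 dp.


Porosity = (1-7.61/8.45)*100 = 9.9408 %


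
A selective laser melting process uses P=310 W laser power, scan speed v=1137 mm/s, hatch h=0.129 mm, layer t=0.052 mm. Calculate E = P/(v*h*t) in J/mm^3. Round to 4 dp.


E = 310 / (1137*0.129*0.052) = 40.6451 J/mm^3


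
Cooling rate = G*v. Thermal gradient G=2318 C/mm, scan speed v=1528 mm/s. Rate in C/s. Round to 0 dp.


CR = 2318 * 1528 = 3541904 C/s


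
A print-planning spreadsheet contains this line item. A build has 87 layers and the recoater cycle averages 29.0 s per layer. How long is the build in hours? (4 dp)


t = 87 * 29.0 / 3600 = 0.7008 hrs


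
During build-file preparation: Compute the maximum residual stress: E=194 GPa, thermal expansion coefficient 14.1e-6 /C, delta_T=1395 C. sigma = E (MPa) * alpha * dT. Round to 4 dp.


sigma = 194*1000 * 14.1e-6 * 1395 = 3815.883 MPa


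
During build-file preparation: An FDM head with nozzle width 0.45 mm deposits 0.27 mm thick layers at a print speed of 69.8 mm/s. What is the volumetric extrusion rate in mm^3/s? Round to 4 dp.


Rate = 0.45 * 0.27 * 69.8 = 8.4807 mm^3/s


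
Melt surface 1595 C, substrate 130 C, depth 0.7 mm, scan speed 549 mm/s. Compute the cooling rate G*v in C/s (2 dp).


G = (1595-130)/0.7 = 2092.85714286 C/mm
CR = 2092.85714286 * 549 = 1148978.57 C/s


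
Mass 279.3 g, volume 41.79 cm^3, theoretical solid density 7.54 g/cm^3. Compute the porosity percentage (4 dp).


rho_part = 279.3 / 41.79 = 6.68341709 g/cm^3
Porosity = (1 - 6.68341709/7.54)*100 = 11.3605 %


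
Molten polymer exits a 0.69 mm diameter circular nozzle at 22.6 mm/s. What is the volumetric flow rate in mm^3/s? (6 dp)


A = pi*(0.69/2)^2 = 0.37392807 mm^2
Q = 0.37392807 * 22.6 = 8.450774 mm^3/s


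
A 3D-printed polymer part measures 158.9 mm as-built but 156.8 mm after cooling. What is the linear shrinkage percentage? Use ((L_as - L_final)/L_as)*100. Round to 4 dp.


Shrinkage = ((158.9-156.8)/158.9)*100 = 1.3216 %


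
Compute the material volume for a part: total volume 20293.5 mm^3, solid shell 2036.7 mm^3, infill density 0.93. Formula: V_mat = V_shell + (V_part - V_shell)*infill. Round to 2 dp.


V_infill = (20293.5 - 2036.7) * 0.93 = 16978.82
V_total = 2036.7 + 16978.82 = 19015.52 mm^3


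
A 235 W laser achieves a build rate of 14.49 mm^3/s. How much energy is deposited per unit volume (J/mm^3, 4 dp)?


SE = 235 / 14.49 = 16.2181 J/mm^3


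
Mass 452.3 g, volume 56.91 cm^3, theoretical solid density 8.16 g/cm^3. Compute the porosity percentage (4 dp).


rho_part = 452.3 / 56.91 = 7.94763662 g/cm^3
Porosity = (1 - 7.94763662/8.16)*100 = 2.6025 %


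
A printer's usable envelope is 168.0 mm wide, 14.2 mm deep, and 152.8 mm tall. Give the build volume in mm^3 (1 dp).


V = 168.0 * 14.2 * 152.8 = 364519.7 mm^3


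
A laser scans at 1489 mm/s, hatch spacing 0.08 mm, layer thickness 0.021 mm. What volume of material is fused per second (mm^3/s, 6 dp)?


Rate = 1489 * 0.08 * 0.021 = 2.50152 mm^3/s


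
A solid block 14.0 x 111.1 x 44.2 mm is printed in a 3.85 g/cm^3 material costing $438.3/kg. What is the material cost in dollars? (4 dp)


V = 14.0 * 111.1 * 44.2 = 68748.68 mm^3 = 68.74868 cm^3
Mass = 68.74868 * 3.85 / 1000 = 0.26468242 kg
Cost = 0.26468242 * 438.3 = 116.0103 $


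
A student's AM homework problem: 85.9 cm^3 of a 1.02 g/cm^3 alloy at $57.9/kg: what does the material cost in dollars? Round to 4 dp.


Mass = 85.9*1.02/1000 = 0.087618 kg
Cost = 0.087618 * 57.9 = 5.0731 $


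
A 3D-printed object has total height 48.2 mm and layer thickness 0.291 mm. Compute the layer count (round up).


Layers = ceil(48.2/0.291) = 166


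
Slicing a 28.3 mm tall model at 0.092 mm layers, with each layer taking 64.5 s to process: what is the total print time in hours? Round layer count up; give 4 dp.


Layers = ceil(28.3/0.092) = 308
t = 308 * 64.5 / 3600 = 5.5183 hrs


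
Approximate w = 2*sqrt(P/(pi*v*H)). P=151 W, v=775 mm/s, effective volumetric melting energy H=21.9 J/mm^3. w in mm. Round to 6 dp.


w = 2*sqrt(151/(pi*775*21.9)) = 0.106432 mm


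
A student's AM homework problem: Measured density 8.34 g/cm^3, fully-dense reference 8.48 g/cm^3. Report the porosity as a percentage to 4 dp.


Porosity = (1-8.34/8.48)*100 = 1.6509 %


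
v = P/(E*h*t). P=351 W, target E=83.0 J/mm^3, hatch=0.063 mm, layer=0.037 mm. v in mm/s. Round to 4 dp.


v = 351 / (83.0*0.063*0.037) = 1814.2066 mm/s


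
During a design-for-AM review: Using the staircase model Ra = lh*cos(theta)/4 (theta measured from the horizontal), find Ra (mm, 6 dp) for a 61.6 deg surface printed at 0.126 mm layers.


Ra = 0.126 * cos(61.6) / 4 = 0.014982 mm


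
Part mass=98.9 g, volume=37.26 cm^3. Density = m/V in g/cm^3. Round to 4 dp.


rho = 98.9 / 37.26 = 2.6543 g/cm^3


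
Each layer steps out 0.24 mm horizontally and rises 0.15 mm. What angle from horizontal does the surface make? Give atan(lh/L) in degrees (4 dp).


angle = atan(0.15/0.24) = 32.0054 degrees


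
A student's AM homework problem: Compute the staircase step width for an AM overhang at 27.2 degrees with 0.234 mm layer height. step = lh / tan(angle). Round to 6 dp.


step = 0.234 / tan(27.2) = 0.455315 mm


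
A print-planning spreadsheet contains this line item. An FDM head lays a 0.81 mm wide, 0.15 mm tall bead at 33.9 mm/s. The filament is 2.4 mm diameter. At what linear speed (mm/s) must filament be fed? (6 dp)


Q = 0.81 * 0.15 * 33.9 = 4.11885 mm^3/s
A_fil = pi*(2.4/2)^2 = 4.52389342 mm^2
v_feed = 4.11885 / 4.52389342 = 0.910466 mm/s


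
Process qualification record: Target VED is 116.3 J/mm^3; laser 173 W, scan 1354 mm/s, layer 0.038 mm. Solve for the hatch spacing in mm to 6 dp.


h = 173 / (116.3*1354*0.038) = 0.028911 mm


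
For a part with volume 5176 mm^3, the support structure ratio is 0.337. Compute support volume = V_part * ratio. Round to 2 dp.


V_support = 5176 * 0.337 = 1744.31 mm^3


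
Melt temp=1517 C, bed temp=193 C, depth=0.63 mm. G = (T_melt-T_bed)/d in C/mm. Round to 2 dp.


G = (1517-193)/0.63 = 2101.59 C/mm


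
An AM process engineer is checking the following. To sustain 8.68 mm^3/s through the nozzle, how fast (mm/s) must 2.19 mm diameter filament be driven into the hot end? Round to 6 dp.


A = pi*(2.19/2)^2 = 3.766848
v = 8.68 / 3.766848 = 2.304314 mm/s


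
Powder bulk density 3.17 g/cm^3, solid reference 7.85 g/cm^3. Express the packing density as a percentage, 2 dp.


Packing = (3.17/7.85)*100 = 40.38 %


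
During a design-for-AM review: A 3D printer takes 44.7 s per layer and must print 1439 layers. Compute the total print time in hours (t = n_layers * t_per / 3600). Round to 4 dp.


t = 1439 * 44.7 / 3600 = 17.8676 hrs


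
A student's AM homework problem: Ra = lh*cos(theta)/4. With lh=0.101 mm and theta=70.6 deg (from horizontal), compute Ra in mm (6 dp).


Ra = 0.101 * cos(70.6) / 4 = 0.008387 mm


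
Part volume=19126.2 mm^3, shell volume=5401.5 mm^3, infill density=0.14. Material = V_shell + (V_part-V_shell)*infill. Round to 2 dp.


V_infill = (19126.2 - 5401.5) * 0.14 = 1921.46
V_total = 5401.5 + 1921.46 = 7322.96 mm^3


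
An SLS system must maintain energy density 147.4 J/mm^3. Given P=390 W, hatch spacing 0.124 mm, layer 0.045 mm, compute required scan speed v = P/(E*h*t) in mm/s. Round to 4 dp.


v = 390 / (147.4*0.124*0.045) = 474.1687 mm/s


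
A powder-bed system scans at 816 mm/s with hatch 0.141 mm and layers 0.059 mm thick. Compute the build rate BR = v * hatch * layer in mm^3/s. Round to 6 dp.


Rate = 816 * 0.141 * 0.059 = 6.788304 mm^3/s


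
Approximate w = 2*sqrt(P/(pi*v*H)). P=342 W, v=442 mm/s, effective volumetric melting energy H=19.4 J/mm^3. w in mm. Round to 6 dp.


w = 2*sqrt(342/(pi*442*19.4)) = 0.225349 mm


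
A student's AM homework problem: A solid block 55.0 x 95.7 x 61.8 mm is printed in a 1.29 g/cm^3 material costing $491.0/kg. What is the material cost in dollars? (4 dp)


V = 55.0 * 95.7 * 61.8 = 325284.3 mm^3 = 325.2843 cm^3
Mass = 325.2843 * 1.29 / 1000 = 0.41961675 kg
Cost = 0.41961675 * 491.0 = 206.0318 $


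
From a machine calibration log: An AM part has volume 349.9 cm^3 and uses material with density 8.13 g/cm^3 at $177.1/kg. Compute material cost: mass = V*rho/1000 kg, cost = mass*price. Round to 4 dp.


Mass = 349.9*8.13/1000 = 2.844687 kg
Cost = 2.844687 * 177.1 = 503.7941 $


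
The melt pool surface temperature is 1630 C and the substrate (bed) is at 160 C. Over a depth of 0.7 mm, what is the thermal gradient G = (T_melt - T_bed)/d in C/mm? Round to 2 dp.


G = (1630-160)/0.7 = 2100.0 C/mm


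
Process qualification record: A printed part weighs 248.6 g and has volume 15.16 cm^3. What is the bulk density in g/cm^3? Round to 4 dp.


rho = 248.6 / 15.16 = 16.3984 g/cm^3


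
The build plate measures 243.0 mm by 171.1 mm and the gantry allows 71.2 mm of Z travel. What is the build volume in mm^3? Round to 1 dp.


V = 243.0 * 171.1 * 71.2 = 2960303.8 mm^3


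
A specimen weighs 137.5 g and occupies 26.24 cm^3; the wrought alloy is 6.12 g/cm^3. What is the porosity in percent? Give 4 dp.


rho_part = 137.5 / 26.24 = 5.24009146 g/cm^3
Porosity = (1 - 5.24009146/6.12)*100 = 14.3776 %


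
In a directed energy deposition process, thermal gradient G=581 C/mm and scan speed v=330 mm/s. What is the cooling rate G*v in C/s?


CR = 581 * 330 = 191730 C/s


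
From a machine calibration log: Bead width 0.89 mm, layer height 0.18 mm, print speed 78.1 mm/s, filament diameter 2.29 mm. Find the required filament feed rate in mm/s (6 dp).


Q = 0.89 * 0.18 * 78.1 = 12.51162 mm^3/s
A_fil = pi*(2.29/2)^2 = 4.11870651 mm^2
v_feed = 12.51162 / 4.11870651 = 3.037755 mm/s


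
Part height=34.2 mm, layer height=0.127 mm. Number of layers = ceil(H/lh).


Layers = ceil(34.2/0.127) = 270


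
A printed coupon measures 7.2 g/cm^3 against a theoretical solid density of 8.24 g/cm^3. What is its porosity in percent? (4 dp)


Porosity = (1-7.2/8.24)*100 = 12.6214 %


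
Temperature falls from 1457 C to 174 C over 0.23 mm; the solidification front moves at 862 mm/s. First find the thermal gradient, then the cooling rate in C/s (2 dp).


G = (1457-174)/0.23 = 5578.26086957 C/mm
CR = 5578.26086957 * 862 = 4808460.87 C/s


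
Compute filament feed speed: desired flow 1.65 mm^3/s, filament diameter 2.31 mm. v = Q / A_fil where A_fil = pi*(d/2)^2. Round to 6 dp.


A = pi*(2.31/2)^2 = 4.190963
v = 1.65 / 4.190963 = 0.393704 mm/s


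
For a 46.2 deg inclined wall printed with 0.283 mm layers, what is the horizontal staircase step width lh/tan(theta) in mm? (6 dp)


step = 0.283 / tan(46.2) = 0.271387 mm


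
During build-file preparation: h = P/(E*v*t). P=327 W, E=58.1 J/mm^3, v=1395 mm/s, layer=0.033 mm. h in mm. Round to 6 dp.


h = 327 / (58.1*1395*0.033) = 0.12226 mm


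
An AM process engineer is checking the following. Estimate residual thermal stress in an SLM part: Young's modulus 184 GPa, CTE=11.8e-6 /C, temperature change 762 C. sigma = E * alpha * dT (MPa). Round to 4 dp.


sigma = 184*1000 * 11.8e-6 * 762 = 1654.4544 MPa


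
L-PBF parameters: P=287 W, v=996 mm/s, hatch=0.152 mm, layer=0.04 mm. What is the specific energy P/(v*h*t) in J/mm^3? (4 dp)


Build rate = 996 * 0.152 * 0.04 = 6.05568 mm^3/s
SE = 287 / 6.05568 = 47.3935 J/mm^3


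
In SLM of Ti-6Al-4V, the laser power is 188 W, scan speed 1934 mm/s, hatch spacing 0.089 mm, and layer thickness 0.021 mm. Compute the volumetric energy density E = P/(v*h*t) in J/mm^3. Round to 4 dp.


E = 188 / (1934*0.089*0.021) = 52.0106 J/mm^3


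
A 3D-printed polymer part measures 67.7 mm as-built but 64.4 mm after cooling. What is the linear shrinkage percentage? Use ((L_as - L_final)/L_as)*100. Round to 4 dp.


Shrinkage = ((67.7-64.4)/67.7)*100 = 4.8744 %


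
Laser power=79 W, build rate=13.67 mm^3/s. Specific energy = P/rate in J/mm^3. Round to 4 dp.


SE = 79 / 13.67 = 5.7791 J/mm^3


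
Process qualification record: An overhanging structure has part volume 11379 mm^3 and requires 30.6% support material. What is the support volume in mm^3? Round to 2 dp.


V_support = 11379 * 0.306 = 3481.97 mm^3


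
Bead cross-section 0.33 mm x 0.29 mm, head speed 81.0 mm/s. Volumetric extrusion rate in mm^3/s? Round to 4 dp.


Rate = 0.33 * 0.29 * 81.0 = 7.7517 mm^3/s


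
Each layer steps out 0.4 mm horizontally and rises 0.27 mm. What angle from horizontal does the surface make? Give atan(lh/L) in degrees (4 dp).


angle = atan(0.27/0.4) = 34.0193 degrees


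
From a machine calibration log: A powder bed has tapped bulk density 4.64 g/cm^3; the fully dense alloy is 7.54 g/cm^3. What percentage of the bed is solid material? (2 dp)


Packing = (4.64/7.54)*100 = 61.54 %


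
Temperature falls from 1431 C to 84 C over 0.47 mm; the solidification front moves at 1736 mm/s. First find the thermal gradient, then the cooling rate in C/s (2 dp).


G = (1431-84)/0.47 = 2865.95744681 C/mm
CR = 2865.95744681 * 1736 = 4975302.13 C/s


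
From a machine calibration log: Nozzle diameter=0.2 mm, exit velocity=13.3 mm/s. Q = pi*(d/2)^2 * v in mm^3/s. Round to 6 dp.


A = pi*(0.2/2)^2 = 0.03141593 mm^2
Q = 0.03141593 * 13.3 = 0.417832 mm^3/s


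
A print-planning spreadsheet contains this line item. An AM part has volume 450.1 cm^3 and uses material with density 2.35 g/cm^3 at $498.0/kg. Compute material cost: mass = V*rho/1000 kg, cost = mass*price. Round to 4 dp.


Mass = 450.1*2.35/1000 = 1.057735 kg
Cost = 1.057735 * 498.0 = 526.752 $


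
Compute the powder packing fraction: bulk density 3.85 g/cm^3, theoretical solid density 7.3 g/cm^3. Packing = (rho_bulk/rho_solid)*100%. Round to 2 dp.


Packing = (3.85/7.3)*100 = 52.74 %


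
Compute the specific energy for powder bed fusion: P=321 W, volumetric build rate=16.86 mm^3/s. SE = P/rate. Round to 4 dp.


SE = 321 / 16.86 = 19.0391 J/mm^3


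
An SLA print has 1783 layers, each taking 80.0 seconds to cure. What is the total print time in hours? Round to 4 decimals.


t = 1783 * 80.0 / 3600 = 39.6222 hrs


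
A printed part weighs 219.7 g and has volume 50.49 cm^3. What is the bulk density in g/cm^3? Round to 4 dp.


rho = 219.7 / 50.49 = 4.3514 g/cm^3


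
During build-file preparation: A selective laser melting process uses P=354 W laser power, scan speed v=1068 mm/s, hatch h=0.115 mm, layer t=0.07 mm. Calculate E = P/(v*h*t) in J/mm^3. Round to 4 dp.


E = 354 / (1068*0.115*0.07) = 41.1752 J/mm^3


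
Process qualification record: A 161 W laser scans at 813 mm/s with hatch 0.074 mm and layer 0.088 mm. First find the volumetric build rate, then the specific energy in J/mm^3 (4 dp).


Build rate = 813 * 0.074 * 0.088 = 5.294256 mm^3/s
SE = 161 / 5.294256 = 30.4103 J/mm^3


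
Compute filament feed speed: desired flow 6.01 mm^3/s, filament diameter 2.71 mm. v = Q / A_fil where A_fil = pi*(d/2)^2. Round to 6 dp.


A = pi*(2.71/2)^2 = 5.768043
v = 6.01 / 5.768043 = 1.041948 mm/s


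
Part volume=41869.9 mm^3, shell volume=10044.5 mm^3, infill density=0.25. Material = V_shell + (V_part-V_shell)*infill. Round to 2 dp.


V_infill = (41869.9 - 10044.5) * 0.25 = 7956.35
V_total = 10044.5 + 7956.35 = 18000.85 mm^3


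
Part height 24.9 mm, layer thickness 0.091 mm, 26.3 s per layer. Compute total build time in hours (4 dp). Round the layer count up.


Layers = ceil(24.9/0.091) = 274
t = 274 * 26.3 / 3600 = 2.0017 hrs


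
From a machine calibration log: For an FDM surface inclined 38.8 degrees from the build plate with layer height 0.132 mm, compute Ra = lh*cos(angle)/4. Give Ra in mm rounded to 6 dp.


Ra = 0.132 * cos(38.8) / 4 = 0.025718 mm


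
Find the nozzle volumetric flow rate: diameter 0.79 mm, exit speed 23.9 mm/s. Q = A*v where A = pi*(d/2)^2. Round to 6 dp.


A = pi*(0.79/2)^2 = 0.49016699 mm^2
Q = 0.49016699 * 23.9 = 11.714991 mm^3/s


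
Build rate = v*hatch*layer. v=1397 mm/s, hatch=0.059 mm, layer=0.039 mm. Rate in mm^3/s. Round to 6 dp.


Rate = 1397 * 0.059 * 0.039 = 3.214497 mm^3/s


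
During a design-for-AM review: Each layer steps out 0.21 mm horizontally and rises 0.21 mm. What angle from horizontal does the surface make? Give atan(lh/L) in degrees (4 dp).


angle = atan(0.21/0.21) = 45.0 degrees


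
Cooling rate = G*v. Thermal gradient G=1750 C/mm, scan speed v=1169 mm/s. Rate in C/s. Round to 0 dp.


CR = 1750 * 1169 = 2045750 C/s


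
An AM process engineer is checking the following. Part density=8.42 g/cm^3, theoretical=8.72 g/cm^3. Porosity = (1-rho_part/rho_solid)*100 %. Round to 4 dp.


Porosity = (1-8.42/8.72)*100 = 3.4404 %


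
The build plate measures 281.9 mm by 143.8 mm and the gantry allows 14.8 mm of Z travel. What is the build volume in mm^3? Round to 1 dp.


V = 281.9 * 143.8 * 14.8 = 599950.9 mm^3


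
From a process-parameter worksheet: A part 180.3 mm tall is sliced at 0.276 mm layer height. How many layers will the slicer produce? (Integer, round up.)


Layers = ceil(180.3/0.276) = 654


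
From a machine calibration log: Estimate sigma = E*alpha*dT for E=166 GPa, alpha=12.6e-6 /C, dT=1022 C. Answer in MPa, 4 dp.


sigma = 166*1000 * 12.6e-6 * 1022 = 2137.6152 MPa


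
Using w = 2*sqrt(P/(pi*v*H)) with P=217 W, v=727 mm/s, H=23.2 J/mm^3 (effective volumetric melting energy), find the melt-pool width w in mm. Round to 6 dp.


w = 2*sqrt(217/(pi*727*23.2)) = 0.127989 mm


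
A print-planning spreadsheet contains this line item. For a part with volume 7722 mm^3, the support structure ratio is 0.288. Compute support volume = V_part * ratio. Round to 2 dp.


V_support = 7722 * 0.288 = 2223.94 mm^3


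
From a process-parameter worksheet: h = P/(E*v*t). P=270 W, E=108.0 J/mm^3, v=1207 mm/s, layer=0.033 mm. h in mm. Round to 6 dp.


h = 270 / (108.0*1207*0.033) = 0.062765 mm


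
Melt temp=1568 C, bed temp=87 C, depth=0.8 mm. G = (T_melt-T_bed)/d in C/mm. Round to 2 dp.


G = (1568-87)/0.8 = 1851.25 C/mm
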